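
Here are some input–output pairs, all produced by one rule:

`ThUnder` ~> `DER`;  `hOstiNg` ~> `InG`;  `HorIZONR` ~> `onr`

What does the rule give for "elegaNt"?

In each case the input is transformed by: flip the case of every letter, then keep only the last 3 characters.
On "elegaNt": the first step gives "ELEGAnT", and the second then gives "AnT".

AnT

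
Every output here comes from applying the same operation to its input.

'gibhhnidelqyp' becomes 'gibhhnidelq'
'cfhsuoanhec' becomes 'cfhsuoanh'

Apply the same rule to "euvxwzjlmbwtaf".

euvxwzjlmbwt

Looking at the pairs, the operation is to delete the last 2 characters.
For "euvxwzjlmbwtaf" the result is "euvxwzjlmbwt".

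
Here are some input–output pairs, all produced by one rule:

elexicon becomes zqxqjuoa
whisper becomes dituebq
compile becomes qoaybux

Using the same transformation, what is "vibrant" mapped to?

fhundmz

In each case the input is transformed by: shift every letter 12 places forward in the alphabet (wrapping around), then move the last character to the front.
For "vibrant", step one produces "hundmzf"; step two turns that into "fhundmz".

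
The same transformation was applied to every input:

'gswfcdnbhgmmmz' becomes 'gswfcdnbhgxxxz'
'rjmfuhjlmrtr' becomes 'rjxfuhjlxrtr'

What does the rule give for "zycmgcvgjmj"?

The pattern: replace every "m" with "x".
On "zycmgcvgjmj" that produces "zycxgcvgjxj".

zycxgcvgjxj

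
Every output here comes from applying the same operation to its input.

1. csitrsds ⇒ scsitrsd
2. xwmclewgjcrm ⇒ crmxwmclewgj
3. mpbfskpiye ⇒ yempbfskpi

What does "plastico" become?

oplastic

The pattern: move the first 3 characters to the end (rotate left by 3), then swap the front and back halves of the string.
Starting from "plastico": after the first operation, "sticopla"; after the second, "oplastic".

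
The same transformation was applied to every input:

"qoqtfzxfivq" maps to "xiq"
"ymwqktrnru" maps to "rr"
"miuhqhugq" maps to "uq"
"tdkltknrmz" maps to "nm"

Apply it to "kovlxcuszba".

The transformation: keep every other character starting from the first (positions 1st, 3rd, 5th, ...), then delete the first 3 characters.
On "kovlxcuszba": the first step gives "kvxuza", and the second then gives "uza".

uza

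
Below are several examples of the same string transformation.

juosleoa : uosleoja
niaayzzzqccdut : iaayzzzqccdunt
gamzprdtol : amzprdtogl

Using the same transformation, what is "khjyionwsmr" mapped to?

hjyionwsmkr

Rule — swap the first and last characters, then move the first character to the end.
"khjyionwsmr" → "rhjyionwsmk" → "hjyionwsmkr".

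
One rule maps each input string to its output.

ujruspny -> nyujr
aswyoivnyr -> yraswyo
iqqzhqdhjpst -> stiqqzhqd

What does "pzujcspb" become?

Looking at the pairs, the operation is to move the last 2 characters to the front (rotate right by 2), then delete the last 3 characters.
"pzujcspb" → "pbpzujcs" → "pbpzu".

pbpzu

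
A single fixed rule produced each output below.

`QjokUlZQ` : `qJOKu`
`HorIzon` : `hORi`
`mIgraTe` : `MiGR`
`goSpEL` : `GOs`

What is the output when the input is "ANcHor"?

anC

Each output is the input with this applied: delete the last 3 characters, then flip the case of every letter.
On "ANcHor" that produces "anC".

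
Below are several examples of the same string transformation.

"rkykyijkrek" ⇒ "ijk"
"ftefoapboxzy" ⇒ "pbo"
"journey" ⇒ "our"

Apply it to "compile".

omp

The pattern: move the last 3 characters to the front (rotate right by 3), then keep only the last 3 characters.
Applying both steps to "compile": "ilecomp", then "omp".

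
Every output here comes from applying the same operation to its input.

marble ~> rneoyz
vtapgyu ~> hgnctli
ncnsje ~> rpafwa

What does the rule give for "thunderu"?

Rule — shift every letter 13 places forward in the alphabet (wrapping around) — i.e. ROT13, then swap the first and last characters.
Applying both steps to "thunderu": "guhaqreh", then "huhaqreg".

huhaqreg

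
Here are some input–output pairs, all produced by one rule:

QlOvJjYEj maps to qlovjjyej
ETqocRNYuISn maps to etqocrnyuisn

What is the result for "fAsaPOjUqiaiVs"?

fasapojuqiaivs

In each case the input is transformed by: convert every letter to lowercase.
Doing the same to "fAsaPOjUqiaiVs": "fasapojuqiaivs".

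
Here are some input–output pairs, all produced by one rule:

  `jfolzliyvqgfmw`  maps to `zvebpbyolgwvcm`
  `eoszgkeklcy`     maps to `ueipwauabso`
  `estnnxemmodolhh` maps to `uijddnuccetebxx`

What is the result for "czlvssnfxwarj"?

spbliidvnmqhz

The transformation: shift every letter 10 places backward in the alphabet (wrapping around).
For "czlvssnfxwarj" the result is "spbliidvnmqhz".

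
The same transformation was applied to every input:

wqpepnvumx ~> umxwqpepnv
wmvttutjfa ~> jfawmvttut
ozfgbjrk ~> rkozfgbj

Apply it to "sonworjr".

jrsonwor

Rule — move the first 2 characters to the end (rotate left by 2), then swap the front and back halves of the string.
Applying both steps to "sonworjr": "nworjrso", then "jrsonwor".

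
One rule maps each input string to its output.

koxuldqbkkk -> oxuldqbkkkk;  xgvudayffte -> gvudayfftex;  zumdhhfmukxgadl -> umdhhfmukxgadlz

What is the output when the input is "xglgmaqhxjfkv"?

The rule is to move the first character to the end.
So "xglgmaqhxjfkv" becomes "glgmaqhxjfkvx".

glgmaqhxjfkvx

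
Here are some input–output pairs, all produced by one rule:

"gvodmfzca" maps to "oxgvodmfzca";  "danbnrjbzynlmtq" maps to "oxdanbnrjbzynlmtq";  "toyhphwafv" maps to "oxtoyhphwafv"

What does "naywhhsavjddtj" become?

oxnaywhhsavjddtj

Each output is the input with this applied: prepend "ox".
So "naywhhsavjddtj" becomes "oxnaywhhsavjddtj".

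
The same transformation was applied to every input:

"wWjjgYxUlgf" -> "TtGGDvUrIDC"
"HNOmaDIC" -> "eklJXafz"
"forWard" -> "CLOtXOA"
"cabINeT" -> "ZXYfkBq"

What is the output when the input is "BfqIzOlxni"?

In each case the input is transformed by: shift every letter 3 places backward in the alphabet (wrapping around), then flip the case of every letter.
For "BfqIzOlxni" the result is "yCNfWlIUKF".

yCNfWlIUKF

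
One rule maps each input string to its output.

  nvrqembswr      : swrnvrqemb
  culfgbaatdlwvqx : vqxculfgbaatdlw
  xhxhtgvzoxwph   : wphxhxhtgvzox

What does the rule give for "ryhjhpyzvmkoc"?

The transformation: move the last 3 characters to the front (rotate right by 3).
Doing the same to "ryhjhpyzvmkoc": "kocryhjhpyzvm".

kocryhjhpyzvm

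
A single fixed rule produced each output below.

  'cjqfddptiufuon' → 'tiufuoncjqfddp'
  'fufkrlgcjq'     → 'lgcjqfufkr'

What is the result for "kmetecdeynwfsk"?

eynwfskkmetecd

Looking at the pairs, the operation is to swap the front and back halves of the string.
Doing the same to "kmetecdeynwfsk": "eynwfskkmetecd".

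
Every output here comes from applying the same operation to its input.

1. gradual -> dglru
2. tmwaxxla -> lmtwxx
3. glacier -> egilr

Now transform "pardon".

nopr

The pattern: sort the characters into alphabetical order, then delete the first 2 characters.
Working it through for "pardon": intermediate "adnopr", final "nopr".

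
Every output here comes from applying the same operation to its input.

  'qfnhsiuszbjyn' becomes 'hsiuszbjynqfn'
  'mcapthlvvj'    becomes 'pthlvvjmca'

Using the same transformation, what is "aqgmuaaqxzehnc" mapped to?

The transformation: move the first 3 characters to the end (rotate left by 3).
Applying that to "aqgmuaaqxzehnc" gives "muaaqxzehncaqg".

muaaqxzehncaqg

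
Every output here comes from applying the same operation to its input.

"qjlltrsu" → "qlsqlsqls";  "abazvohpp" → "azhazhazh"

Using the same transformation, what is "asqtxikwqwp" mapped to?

atkwatkwatkw

In each case the input is transformed by: keep one character in every 3, starting at position 1 (positions 1st, 4th, 7th, ...), then write the whole string 3 times in a row.
"asqtxikwqwp" → "atkw" → "atkwatkwatkw".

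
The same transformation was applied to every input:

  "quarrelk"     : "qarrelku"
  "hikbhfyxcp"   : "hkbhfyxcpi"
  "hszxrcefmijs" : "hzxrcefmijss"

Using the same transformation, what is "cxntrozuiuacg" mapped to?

cntrozuiuacgx

In each case the input is transformed by: move the first character to the end, then swap the first and last characters.
For "cxntrozuiuacg", step one produces "xntrozuiuacgc"; step two turns that into "cntrozuiuacgx".
(Check on "quarrelk": → "uarrelkq" → "qarrelku" ✓)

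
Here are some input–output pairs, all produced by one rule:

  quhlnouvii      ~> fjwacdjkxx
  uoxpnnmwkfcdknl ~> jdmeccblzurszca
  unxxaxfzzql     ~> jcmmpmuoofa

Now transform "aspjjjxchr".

Rule — shift every letter 11 places backward in the alphabet (wrapping around).
So "aspjjjxchr" becomes "pheyyymrwg".

pheyyymrwg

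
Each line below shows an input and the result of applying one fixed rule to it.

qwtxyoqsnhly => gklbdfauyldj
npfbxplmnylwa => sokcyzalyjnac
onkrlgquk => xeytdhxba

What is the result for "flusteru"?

hfgrehsy

Looking at the pairs, the operation is to shift every letter 13 places forward in the alphabet (wrapping around) — i.e. ROT13, then move the first 2 characters to the end (rotate left by 2).
Applying both steps to "flusteru": "syhfgreh", then "hfgrehsy".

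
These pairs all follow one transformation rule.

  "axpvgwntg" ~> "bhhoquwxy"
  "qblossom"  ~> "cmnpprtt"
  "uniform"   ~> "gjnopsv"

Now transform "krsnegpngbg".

cfhhhlooqst

Rule — shift every letter 1 place forward in the alphabet (wrapping around), then sort the characters into alphabetical order.
For "krsnegpngbg", step one produces "lstofhqohch"; step two turns that into "cfhhhlooqst".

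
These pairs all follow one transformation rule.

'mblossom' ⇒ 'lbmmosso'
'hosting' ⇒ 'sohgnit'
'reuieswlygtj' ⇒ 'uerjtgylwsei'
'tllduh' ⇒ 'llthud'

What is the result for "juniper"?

In each case the input is transformed by: move the first 3 characters to the end (rotate left by 3), then reverse the string.
"juniper" → "iperjun" → "nujrepi".

nujrepi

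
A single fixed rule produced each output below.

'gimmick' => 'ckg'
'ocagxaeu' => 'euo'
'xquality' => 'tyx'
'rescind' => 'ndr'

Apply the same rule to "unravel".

elu

The pattern: move the last 2 characters to the front (rotate right by 2), then keep only the first 3 characters.
Working it through for "unravel": intermediate "elunrav", final "elu".
(Check on "gimmick": → "ckgimmi" → "ckg" ✓)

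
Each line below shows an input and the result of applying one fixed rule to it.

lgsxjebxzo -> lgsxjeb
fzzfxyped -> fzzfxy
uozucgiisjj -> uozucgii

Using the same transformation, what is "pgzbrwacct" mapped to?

pgzbrwa

What's happening: delete the last 3 characters.
So "pgzbrwacct" becomes "pgzbrwa".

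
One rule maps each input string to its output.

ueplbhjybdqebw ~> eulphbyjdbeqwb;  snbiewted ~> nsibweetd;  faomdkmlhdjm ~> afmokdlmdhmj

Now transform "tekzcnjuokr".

Rule — swap each adjacent pair of characters (1↔2, 3↔4, ...).
Applying that to "tekzcnjuokr" gives "etzkncujkor".

etzkncujkor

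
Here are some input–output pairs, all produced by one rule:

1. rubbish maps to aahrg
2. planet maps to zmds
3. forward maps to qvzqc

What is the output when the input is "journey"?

tqmdx

Each output is the input with this applied: delete the first 2 characters, then shift every letter 1 place backward in the alphabet (wrapping around).
Applying both steps to "journey": "urney", then "tqmdx".
(Check on "forward": → "rward" → "qvzqc" ✓)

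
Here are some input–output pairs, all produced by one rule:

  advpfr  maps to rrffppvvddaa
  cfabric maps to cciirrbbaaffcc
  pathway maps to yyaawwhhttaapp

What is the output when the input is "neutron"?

The pattern: reverse the string, then double every character.
For "neutron", step one produces "nortuen"; step two turns that into "nnoorrttuueenn".

nnoorrttuueenn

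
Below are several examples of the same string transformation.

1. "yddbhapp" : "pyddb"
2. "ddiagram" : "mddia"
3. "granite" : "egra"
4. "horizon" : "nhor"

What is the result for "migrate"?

emig

Looking at the pairs, the operation is to move the last character to the front, then delete the last 3 characters.
"migrate" → "emigrat" → "emig".
(Check on "yddbhapp": → "pyddbhap" → "pyddb" ✓)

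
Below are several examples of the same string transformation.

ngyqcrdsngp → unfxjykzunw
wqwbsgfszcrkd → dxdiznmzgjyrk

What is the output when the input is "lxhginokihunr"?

seonpuvrpobuy

Looking at the pairs, the operation is to shift every letter 7 places forward in the alphabet (wrapping around).
Doing the same to "lxhginokihunr": "seonpuvrpobuy".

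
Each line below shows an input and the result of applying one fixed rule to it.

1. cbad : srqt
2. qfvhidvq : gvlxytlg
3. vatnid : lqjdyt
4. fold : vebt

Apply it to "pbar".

The pattern: shift every letter 10 places backward in the alphabet (wrapping around).
"pbar" → "frqh".

frqh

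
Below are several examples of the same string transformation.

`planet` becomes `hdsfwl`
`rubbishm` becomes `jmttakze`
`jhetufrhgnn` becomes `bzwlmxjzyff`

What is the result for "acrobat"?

The rule is to shift every letter 8 places backward in the alphabet (wrapping around).
Doing the same to "acrobat": "sujgtsl".

sujgtsl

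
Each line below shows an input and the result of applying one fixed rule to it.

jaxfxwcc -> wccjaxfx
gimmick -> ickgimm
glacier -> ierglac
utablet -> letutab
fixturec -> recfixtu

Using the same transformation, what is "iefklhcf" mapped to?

The rule is to move the last 3 characters to the front (rotate right by 3).
"iefklhcf" → "hcfiefkl".

hcfiefkl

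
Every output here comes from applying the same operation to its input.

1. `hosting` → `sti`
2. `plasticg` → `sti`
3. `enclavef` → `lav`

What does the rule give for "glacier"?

In each case the input is transformed by: move the last 2 characters to the front (rotate right by 2), then keep only the last 3 characters.
"glacier" → "erglaci" → "aci".

aci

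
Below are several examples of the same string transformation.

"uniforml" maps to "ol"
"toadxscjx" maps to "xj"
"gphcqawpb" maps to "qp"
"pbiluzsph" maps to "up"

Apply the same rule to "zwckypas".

ys

Each output is the input with this applied: keep one character in every 3, starting at position 2 (positions 2nd, 5th, 8th, ...), then delete the first character.
Starting from "zwckypas": after the first operation, "wys"; after the second, "ys".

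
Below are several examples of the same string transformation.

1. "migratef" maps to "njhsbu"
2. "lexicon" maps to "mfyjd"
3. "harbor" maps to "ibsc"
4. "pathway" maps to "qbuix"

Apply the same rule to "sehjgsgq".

The rule is to shift every letter 1 place forward in the alphabet (wrapping around), then delete the last 2 characters.
Applying both steps to "sehjgsgq": "tfikhthr", then "tfikht".
(Check on "migratef": → "njhsbufg" → "njhsbu" ✓)

tfikht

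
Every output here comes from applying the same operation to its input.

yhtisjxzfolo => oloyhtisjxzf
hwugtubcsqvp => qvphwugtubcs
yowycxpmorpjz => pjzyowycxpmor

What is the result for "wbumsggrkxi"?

kxiwbumsggr

The transformation: move the last 3 characters to the front (rotate right by 3).
For "wbumsggrkxi" the result is "kxiwbumsggr".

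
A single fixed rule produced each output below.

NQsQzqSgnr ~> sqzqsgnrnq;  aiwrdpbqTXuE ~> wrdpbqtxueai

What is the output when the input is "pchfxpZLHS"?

hfxpzlhspc

Rule — move the first 2 characters to the end (rotate left by 2), then convert every letter to lowercase.
"pchfxpZLHS" → "hfxpZLHSpc" → "hfxpzlhspc".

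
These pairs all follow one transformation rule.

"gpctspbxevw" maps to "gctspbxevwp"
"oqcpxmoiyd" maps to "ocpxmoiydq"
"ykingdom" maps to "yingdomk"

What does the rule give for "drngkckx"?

Looking at the pairs, the operation is to move the first character to the end, then swap the first and last characters.
Starting from "drngkckx": after the first operation, "rngkckxd"; after the second, "dngkckxr".
(Check on "gpctspbxevw": → "pctspbxevwg" → "gctspbxevwp" ✓)

dngkckxr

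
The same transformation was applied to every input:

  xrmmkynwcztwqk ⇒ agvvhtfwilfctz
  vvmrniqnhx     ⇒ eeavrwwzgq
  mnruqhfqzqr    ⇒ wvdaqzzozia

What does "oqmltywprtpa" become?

zxuvhcyfcajy

The rule is to swap each adjacent pair of characters (1↔2, 3↔4, ...), then shift every letter 9 places forward in the alphabet (wrapping around).
"oqmltywprtpa" → "qolmytpwtrap" → "zxuvhcyfcajy".
(Check on "xrmmkynwcztwqk": → "rxmmykwnzcwtkq" → "agvvhtfwilfctz" ✓)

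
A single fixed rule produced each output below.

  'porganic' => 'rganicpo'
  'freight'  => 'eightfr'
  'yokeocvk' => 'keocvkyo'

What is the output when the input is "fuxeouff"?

xeoufffu

Looking at the pairs, the operation is to move the first 2 characters to the end (rotate left by 2).
"fuxeouff" → "xeoufffu".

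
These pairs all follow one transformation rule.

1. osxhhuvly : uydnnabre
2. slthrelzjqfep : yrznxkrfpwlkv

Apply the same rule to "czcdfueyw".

ifijlakec

Looking at the pairs, the operation is to shift every letter 6 places forward in the alphabet (wrapping around).
On "czcdfueyw" that produces "ifijlakec".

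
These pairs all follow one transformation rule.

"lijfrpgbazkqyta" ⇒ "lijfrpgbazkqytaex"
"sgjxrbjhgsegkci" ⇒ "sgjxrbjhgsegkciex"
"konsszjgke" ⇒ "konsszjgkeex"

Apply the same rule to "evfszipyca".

The pattern: append "ex".
"evfszipyca" → "evfszipycaex".

evfszipycaex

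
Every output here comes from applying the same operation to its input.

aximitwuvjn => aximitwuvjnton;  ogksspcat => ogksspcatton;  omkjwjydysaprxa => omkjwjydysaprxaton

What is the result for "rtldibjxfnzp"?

rtldibjxfnzpton

Looking at the pairs, the operation is to append "ton".
So "rtldibjxfnzp" becomes "rtldibjxfnzpton".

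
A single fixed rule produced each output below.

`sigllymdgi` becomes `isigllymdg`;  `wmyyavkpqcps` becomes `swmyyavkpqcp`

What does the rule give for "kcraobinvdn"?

nkcraobinvd

Rule — move the last character to the front.
On "kcraobinvdn" that produces "nkcraobinvd".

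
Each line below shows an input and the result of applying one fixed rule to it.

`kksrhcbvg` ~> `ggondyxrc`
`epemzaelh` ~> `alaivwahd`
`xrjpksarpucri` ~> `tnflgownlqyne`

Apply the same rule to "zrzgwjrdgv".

vnvcsfnzcr

The pattern: shift every letter 4 places backward in the alphabet (wrapping around).
So "zrzgwjrdgv" becomes "vnvcsfnzcr".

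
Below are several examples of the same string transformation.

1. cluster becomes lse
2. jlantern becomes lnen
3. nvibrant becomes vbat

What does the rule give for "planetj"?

Each output is the input with this applied: keep every other character starting from the second (positions 2nd, 4th, 6th, ...).
Doing the same to "planetj": "lnt".

lnt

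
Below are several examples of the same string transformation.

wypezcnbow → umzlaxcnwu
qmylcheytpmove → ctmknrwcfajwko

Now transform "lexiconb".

Each output is the input with this applied: reverse the string, then shift every letter 2 places backward in the alphabet (wrapping around).
On "lexiconb": the first step gives "bnocixel", and the second then gives "zlmagvcj".
(Check on "wypezcnbow": → "wobnczepyw" → "umzlaxcnwu" ✓)

zlmagvcj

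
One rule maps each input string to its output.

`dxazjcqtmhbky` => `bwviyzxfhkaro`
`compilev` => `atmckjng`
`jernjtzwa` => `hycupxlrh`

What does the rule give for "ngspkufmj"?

lhekqdnsi

Looking at the pairs, the operation is to shift every letter 2 places backward in the alphabet (wrapping around), then take characters alternately from the front and the back (1st, last, 2nd, 2nd-last, ...).
For "ngspkufmj", step one produces "leqnisdkh"; step two turns that into "lhekqdnsi".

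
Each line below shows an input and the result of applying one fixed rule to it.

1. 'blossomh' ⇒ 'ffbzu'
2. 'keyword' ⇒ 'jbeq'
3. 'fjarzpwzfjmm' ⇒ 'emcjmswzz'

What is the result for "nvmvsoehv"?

The transformation: delete the first 3 characters, then shift every letter 13 places forward in the alphabet (wrapping around) — i.e. ROT13.
For "nvmvsoehv", step one produces "vsoehv"; step two turns that into "ifbrui".
(Check on "fjarzpwzfjmm": → "rzpwzfjmm" → "emcjmswzz" ✓)

ifbrui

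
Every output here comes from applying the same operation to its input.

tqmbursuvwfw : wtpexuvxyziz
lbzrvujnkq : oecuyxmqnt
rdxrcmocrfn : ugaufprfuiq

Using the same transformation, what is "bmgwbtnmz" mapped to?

epjzewqpc

The rule is to shift every letter 3 places forward in the alphabet (wrapping around).
So "bmgwbtnmz" becomes "epjzewqpc".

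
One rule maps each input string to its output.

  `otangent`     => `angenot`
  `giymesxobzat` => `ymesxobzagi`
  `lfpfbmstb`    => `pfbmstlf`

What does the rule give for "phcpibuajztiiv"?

cpibuajztiiph

The rule is to delete the last character, then move the first 2 characters to the end (rotate left by 2).
On "phcpibuajztiiv": the first step gives "phcpibuajztii", and the second then gives "cpibuajztiiph".
(Check on "lfpfbmstb": → "lfpfbmst" → "pfbmstlf" ✓)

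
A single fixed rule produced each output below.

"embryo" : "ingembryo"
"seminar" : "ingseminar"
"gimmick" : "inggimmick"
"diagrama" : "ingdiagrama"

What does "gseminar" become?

The transformation: prepend "ing".
For "gseminar" the result is "inggseminar".

inggseminar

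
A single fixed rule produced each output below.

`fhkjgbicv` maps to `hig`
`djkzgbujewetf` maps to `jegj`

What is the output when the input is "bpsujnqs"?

What's happening: take characters alternately from the front and the back (1st, last, 2nd, 2nd-last, ...), then keep one character in every 3, starting at position 3 (positions 3rd, 6th, 9th, ...).
"bpsujnqs" → "bspqsnuj" → "pn".

pn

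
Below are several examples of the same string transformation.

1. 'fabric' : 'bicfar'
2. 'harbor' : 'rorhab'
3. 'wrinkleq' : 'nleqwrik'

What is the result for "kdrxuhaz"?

The rule is to swap the front and back halves of the string, then swap the first and last characters.
Starting from "kdrxuhaz": after the first operation, "uhazkdrx"; after the second, "xhazkdru".
(Check on "fabric": → "ricfab" → "bicfar" ✓)

xhazkdru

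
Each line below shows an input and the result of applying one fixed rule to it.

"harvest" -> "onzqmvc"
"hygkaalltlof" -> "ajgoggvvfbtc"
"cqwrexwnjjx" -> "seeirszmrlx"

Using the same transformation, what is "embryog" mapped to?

bjtmwhz

Each output is the input with this applied: reverse the string, then shift every letter 5 places backward in the alphabet (wrapping around).
Applying both steps to "embryog": "goyrbme", then "bjtmwhz".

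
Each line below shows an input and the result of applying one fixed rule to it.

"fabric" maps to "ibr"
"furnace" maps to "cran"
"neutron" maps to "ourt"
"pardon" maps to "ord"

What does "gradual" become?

aaud

Rule — take characters alternately from the front and the back (1st, last, 2nd, 2nd-last, ...), then delete the first 3 characters.
On "gradual": the first step gives "glraaud", and the second then gives "aaud".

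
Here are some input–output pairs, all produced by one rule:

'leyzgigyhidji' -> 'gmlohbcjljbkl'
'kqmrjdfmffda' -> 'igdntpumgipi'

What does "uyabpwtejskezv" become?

hcyxbdeszwhmvn

Each output is the input with this applied: shift every letter 3 places forward in the alphabet (wrapping around), then move the last 3 characters to the front (rotate right by 3).
For "uyabpwtejskezv", step one produces "xbdeszwhmvnhcy"; step two turns that into "hcyxbdeszwhmvn".
(Check on "leyzgigyhidji": → "ohbcjljbklgml" → "gmlohbcjljbkl" ✓)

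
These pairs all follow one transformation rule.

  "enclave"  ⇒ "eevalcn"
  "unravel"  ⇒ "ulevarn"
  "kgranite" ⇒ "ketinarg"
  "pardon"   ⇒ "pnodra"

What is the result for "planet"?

ptenal

In each case the input is transformed by: reverse the string, then move the last character to the front.
Working it through for "planet": intermediate "tenalp", final "ptenal".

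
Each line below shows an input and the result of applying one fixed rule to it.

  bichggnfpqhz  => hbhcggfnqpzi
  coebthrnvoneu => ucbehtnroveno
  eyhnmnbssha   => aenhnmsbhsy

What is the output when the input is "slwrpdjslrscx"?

xsrwdpsjrlcsl

The transformation: swap each adjacent pair of characters (1↔2, 3↔4, ...), then swap the first and last characters.
Applying both steps to "slwrpdjslrscx": "lsrwdpsjrlcsx", then "xsrwdpsjrlcsl".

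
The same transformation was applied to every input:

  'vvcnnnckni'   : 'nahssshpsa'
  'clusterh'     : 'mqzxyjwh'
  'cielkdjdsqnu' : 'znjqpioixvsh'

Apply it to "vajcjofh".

What's happening: swap the first and last characters, then shift every letter 5 places forward in the alphabet (wrapping around).
Starting from "vajcjofh": after the first operation, "hajcjofv"; after the second, "mfohotka".

mfohotka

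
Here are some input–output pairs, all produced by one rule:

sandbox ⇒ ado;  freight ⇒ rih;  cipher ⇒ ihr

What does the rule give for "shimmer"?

The rule is to keep every other character starting from the second (positions 2nd, 4th, 6th, ...).
Applying that to "shimmer" gives "hme".

hme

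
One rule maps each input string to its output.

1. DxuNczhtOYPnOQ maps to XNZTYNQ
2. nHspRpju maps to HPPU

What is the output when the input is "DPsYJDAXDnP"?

In each case the input is transformed by: keep every other character starting from the second (positions 2nd, 4th, 6th, ...), then convert every letter to uppercase.
"DPsYJDAXDnP" → "PYDXn" → "PYDXN".

PYDXN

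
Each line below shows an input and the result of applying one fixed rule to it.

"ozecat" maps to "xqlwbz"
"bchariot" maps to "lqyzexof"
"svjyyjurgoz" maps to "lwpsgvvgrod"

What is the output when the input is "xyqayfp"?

cmuvnxv

The transformation: move the last 2 characters to the front (rotate right by 2), then shift every letter 3 places backward in the alphabet (wrapping around).
Starting from "xyqayfp": after the first operation, "fpxyqay"; after the second, "cmuvnxv".
(Check on "ozecat": → "atozec" → "xqlwbz" ✓)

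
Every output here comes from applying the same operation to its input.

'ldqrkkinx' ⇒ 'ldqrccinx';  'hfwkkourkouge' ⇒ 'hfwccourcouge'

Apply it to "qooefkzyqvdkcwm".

qooefczyqvdccwm

Rule — replace every "k" with "c".
On "qooefkzyqvdkcwm" that produces "qooefczyqvdccwm".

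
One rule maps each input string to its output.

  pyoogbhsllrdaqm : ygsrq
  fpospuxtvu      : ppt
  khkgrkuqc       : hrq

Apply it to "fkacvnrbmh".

kvb

Rule — keep one character in every 3, starting at position 2 (positions 2nd, 5th, 8th, ...).
Doing the same to "fkacvnrbmh": "kvb".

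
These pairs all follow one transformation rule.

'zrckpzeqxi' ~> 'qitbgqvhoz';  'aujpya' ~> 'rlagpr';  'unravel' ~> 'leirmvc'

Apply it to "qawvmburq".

hrnmdslih

The transformation: shift every letter 9 places backward in the alphabet (wrapping around).
"qawvmburq" → "hrnmdslih".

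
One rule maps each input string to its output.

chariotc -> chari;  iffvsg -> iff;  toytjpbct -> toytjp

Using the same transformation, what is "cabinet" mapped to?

cabi

What's happening: delete the last 3 characters.
On "cabinet" that produces "cabi".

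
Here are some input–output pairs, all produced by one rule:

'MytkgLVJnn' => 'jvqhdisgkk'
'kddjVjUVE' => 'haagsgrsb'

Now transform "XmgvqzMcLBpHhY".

ujdsnwjziymeev

What's happening: shift every letter 3 places backward in the alphabet (wrapping around), then convert every letter to lowercase.
Starting from "XmgvqzMcLBpHhY": after the first operation, "UjdsnwJzIYmEeV"; after the second, "ujdsnwjziymeev".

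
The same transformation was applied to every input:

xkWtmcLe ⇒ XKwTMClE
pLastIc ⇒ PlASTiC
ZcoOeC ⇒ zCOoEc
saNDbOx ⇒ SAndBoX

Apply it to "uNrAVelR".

UnRavELr

Each output is the input with this applied: flip the case of every letter.
Doing the same to "uNrAVelR": "UnRavELr".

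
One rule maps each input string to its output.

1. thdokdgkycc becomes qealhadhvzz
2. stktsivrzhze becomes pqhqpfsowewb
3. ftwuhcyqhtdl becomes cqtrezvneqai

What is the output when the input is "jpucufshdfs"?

gmrzrcpeacp

Rule — shift every letter 3 places backward in the alphabet (wrapping around).
For "jpucufshdfs" the result is "gmrzrcpeacp".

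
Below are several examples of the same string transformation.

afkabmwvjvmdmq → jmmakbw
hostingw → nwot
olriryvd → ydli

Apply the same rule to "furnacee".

ceun

Rule — swap the front and back halves of the string, then keep every other character starting from the second (positions 2nd, 4th, 6th, ...).
Applying both steps to "furnacee": "aceefurn", then "ceun".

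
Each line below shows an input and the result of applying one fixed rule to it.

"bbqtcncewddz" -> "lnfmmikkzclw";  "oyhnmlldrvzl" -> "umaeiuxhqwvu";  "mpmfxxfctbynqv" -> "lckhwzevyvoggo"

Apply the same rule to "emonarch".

jalqnvxw

In each case the input is transformed by: shift every letter 9 places forward in the alphabet (wrapping around), then swap the front and back halves of the string.
On "emonarch": the first step gives "nvxwjalq", and the second then gives "jalqnvxw".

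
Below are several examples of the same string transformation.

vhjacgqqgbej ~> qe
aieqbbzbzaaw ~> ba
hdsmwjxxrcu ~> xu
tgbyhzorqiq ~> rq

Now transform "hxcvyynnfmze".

nz

The rule is to keep one character in every 3, starting at position 2 (positions 2nd, 5th, 8th, ...), then keep only the last 2 characters.
For "hxcvyynnfmze", step one produces "xynz"; step two turns that into "nz".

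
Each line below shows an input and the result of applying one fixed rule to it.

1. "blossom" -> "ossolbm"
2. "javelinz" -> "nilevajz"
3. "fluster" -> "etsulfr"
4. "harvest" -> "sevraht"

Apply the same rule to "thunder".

ednuhtr

Each output is the input with this applied: move the last character to the front, then reverse the string.
On "thunder": the first step gives "rthunde", and the second then gives "ednuhtr".
(Check on "fluster": → "rfluste" → "etsulfr" ✓)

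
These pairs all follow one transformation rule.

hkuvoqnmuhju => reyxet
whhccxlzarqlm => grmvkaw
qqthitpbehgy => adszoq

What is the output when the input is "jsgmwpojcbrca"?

Each output is the input with this applied: shift every letter 10 places forward in the alphabet (wrapping around), then keep every other character starting from the first (positions 1st, 3rd, 5th, ...).
For "jsgmwpojcbrca" the result is "tqgymbk".

tqgymbk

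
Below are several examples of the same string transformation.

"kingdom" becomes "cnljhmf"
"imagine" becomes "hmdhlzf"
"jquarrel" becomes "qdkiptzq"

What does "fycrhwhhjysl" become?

xrkexbqgvggi

What's happening: shift every letter 1 place backward in the alphabet (wrapping around), then move the last 3 characters to the front (rotate right by 3).
Starting from "fycrhwhhjysl": after the first operation, "exbqgvggixrk"; after the second, "xrkexbqgvggi".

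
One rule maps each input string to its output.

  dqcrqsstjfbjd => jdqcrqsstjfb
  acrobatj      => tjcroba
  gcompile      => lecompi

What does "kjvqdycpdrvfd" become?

In each case the input is transformed by: delete the first character, then move the last 2 characters to the front (rotate right by 2).
"kjvqdycpdrvfd" → "jvqdycpdrvfd" → "fdjvqdycpdrv".

fdjvqdycpdrv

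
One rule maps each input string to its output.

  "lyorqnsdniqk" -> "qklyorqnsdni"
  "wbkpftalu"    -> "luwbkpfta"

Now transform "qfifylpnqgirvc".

Each output is the input with this applied: move the last 2 characters to the front (rotate right by 2).
On "qfifylpnqgirvc" that produces "vcqfifylpnqgir".

vcqfifylpnqgir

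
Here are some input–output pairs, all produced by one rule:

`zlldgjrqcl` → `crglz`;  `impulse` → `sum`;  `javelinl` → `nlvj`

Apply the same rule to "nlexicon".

The transformation: reverse the string, then keep every other character starting from the second (positions 2nd, 4th, 6th, ...).
Doing the same to "nlexicon": "oien".

oien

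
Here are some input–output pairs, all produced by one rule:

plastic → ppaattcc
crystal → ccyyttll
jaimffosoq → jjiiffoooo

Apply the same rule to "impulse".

iippllee

The rule is to keep every other character starting from the first (positions 1st, 3rd, 5th, ...), then double every character.
Applying both steps to "impulse": "iple", then "iippllee".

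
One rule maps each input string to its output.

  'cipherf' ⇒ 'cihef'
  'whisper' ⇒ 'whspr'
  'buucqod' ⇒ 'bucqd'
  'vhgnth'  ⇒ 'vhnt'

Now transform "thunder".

Rule — double every character, then keep one character in every 3, starting at position 1 (positions 1st, 4th, 7th, ...).
So "thunder" becomes "thndr".

thndr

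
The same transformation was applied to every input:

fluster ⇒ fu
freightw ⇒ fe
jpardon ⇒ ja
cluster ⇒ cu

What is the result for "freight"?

The transformation: keep every other character starting from the first (positions 1st, 3rd, 5th, ...), then keep only the first 2 characters.
"freight" → "fegt" → "fe".

fe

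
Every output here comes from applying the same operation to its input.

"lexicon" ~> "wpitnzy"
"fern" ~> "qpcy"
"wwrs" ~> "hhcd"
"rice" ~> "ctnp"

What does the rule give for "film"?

qtwx

The pattern: shift every letter 11 places forward in the alphabet (wrapping around).
Applying that to "film" gives "qtwx".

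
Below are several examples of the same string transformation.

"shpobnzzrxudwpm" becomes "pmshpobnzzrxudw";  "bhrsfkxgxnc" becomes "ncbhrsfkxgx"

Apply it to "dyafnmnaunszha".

The pattern: move the last 2 characters to the front (rotate right by 2).
On "dyafnmnaunszha" that produces "hadyafnmnaunsz".

hadyafnmnaunsz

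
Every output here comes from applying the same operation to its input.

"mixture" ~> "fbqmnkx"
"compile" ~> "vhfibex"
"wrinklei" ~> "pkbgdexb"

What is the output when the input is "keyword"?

dxrphkw

Looking at the pairs, the operation is to shift every letter 7 places backward in the alphabet (wrapping around).
Applying that to "keyword" gives "dxrphkw".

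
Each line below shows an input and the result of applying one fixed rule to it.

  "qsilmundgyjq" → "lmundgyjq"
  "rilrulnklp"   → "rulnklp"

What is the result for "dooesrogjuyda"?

Each output is the input with this applied: delete the first 3 characters.
On "dooesrogjuyda" that produces "esrogjuyda".

esrogjuyda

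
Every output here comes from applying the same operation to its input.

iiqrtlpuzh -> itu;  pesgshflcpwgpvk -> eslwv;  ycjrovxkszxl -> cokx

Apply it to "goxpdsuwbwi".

odwi

What's happening: keep one character in every 3, starting at position 2 (positions 2nd, 5th, 8th, ...).
On "goxpdsuwbwi" that produces "odwi".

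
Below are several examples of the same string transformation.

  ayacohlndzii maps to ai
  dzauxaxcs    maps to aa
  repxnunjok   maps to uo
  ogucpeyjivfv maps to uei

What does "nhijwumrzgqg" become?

iu

The pattern: keep one character in every 3, starting at position 3 (positions 3rd, 6th, 9th, ...), then keep only the vowels.
Applying that to "nhijwumrzgqg" gives "iu".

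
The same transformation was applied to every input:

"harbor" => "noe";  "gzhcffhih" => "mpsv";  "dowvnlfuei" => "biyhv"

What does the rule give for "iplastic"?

cngp

Each output is the input with this applied: shift every letter 13 places forward in the alphabet (wrapping around) — i.e. ROT13, then keep every other character starting from the second (positions 2nd, 4th, 6th, ...).
Applying both steps to "iplastic": "vcynfgvp", then "cngp".
(Check on "dowvnlfuei": → "qbjiayshrv" → "biyhv" ✓)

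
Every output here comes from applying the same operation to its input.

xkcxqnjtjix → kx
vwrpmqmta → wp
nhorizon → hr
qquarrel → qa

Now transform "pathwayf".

ah

Rule — keep every other character starting from the second (positions 2nd, 4th, 6th, ...), then keep only the first 2 characters.
For "pathwayf", step one produces "ahaf"; step two turns that into "ah".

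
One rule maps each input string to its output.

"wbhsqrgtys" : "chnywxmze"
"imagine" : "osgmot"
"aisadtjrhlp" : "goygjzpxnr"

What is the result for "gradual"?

Rule — delete the last character, then shift every letter 6 places forward in the alphabet (wrapping around).
Working it through for "gradual": intermediate "gradua", final "mxgjag".

mxgjag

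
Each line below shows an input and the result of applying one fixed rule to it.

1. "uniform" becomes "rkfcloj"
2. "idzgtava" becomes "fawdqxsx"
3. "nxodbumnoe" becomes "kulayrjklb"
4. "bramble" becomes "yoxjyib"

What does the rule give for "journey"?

Looking at the pairs, the operation is to shift every letter 3 places backward in the alphabet (wrapping around).
So "journey" becomes "glrokbv".

glrokbv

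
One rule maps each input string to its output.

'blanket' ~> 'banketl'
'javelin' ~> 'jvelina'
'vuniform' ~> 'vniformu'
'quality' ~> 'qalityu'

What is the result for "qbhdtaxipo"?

qhdtaxipob

Looking at the pairs, the operation is to move the first character to the end, then swap the first and last characters.
"qbhdtaxipo" → "bhdtaxipoq" → "qhdtaxipob".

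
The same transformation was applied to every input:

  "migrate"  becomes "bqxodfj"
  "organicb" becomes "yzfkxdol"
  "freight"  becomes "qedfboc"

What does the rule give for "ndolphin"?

Looking at the pairs, the operation is to reverse the string, then shift every letter 3 places backward in the alphabet (wrapping around).
Starting from "ndolphin": after the first operation, "nihplodn"; after the second, "kfemilak".

kfemilak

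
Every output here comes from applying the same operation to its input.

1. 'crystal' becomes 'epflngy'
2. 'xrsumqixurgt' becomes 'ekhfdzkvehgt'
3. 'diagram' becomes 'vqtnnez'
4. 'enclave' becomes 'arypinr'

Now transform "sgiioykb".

The pattern: swap each adjacent pair of characters (1↔2, 3↔4, ...), then shift every letter 13 places forward in the alphabet (wrapping around) — i.e. ROT13.
So "sgiioykb" becomes "tfvvlbox".

tfvvlbox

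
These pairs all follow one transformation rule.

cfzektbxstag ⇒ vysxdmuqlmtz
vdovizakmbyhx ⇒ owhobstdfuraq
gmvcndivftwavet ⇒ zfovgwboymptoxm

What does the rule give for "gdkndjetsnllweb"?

The rule is to shift every letter 7 places backward in the alphabet (wrapping around).
For "gdkndjetsnllweb" the result is "zwdgwcxmlgeepxu".

zwdgwcxmlgeepxu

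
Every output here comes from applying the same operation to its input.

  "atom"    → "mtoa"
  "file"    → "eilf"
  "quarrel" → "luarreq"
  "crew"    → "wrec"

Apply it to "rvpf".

The transformation: swap the first and last characters.
So "rvpf" becomes "fvpr".

fvpr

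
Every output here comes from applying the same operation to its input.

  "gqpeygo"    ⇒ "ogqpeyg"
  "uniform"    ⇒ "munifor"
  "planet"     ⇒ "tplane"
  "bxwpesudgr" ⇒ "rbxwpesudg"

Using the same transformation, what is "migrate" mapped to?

The rule is to move the last character to the front.
Applying that to "migrate" gives "emigrat".

emigrat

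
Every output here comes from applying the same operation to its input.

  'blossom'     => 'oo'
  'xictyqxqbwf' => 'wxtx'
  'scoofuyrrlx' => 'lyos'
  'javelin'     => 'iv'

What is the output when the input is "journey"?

The pattern: reverse the string, then keep one character in every 3, starting at position 2 (positions 2nd, 5th, 8th, ...).
Starting from "journey": after the first operation, "yenruoj"; after the second, "eu".
(Check on "xictyqxqbwf": → "fwbqxqytcix" → "wxtx" ✓)

eu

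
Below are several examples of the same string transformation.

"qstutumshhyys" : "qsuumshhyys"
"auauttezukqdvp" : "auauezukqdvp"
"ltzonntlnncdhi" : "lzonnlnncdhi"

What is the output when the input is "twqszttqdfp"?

Each output is the input with this applied: remove every "t".
So "twqszttqdfp" becomes "wqszqdfp".

wqszqdfp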